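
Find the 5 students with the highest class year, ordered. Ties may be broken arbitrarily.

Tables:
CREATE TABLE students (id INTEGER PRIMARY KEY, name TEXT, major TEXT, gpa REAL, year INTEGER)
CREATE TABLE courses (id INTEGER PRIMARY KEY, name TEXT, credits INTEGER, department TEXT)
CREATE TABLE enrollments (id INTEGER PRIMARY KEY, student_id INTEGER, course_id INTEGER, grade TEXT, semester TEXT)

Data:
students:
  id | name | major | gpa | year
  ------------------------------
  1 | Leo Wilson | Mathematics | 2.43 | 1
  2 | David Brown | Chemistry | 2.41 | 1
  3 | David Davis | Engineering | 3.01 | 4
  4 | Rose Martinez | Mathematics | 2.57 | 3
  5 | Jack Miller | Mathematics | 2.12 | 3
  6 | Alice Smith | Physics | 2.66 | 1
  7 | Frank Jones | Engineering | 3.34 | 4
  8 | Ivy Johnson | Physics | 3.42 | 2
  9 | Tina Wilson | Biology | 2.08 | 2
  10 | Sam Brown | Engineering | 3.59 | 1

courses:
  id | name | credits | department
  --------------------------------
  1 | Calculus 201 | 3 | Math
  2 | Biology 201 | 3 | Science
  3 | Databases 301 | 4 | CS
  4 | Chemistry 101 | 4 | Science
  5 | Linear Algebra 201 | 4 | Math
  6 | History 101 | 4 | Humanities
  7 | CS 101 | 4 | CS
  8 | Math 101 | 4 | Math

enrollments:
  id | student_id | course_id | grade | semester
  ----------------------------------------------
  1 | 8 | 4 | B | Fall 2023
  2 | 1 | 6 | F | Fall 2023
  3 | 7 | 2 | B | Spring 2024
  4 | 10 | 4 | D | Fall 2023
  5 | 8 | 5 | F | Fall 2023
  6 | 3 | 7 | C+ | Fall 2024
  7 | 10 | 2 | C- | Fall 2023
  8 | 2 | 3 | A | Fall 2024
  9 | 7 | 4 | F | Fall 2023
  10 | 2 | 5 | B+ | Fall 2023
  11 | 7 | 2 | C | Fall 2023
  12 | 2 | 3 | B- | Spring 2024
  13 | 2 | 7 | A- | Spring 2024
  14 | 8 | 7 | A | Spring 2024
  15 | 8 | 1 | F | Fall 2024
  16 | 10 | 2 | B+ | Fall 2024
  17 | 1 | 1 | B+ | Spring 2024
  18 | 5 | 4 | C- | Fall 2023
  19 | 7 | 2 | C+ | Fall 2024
SELECT name, year FROM students ORDER BY year DESC LIMIT 5

Execution result:
name | year
David Davis | 4
Frank Jones | 4
Rose Martinez | 3
Jack Miller | 3
Ivy Johnson | 2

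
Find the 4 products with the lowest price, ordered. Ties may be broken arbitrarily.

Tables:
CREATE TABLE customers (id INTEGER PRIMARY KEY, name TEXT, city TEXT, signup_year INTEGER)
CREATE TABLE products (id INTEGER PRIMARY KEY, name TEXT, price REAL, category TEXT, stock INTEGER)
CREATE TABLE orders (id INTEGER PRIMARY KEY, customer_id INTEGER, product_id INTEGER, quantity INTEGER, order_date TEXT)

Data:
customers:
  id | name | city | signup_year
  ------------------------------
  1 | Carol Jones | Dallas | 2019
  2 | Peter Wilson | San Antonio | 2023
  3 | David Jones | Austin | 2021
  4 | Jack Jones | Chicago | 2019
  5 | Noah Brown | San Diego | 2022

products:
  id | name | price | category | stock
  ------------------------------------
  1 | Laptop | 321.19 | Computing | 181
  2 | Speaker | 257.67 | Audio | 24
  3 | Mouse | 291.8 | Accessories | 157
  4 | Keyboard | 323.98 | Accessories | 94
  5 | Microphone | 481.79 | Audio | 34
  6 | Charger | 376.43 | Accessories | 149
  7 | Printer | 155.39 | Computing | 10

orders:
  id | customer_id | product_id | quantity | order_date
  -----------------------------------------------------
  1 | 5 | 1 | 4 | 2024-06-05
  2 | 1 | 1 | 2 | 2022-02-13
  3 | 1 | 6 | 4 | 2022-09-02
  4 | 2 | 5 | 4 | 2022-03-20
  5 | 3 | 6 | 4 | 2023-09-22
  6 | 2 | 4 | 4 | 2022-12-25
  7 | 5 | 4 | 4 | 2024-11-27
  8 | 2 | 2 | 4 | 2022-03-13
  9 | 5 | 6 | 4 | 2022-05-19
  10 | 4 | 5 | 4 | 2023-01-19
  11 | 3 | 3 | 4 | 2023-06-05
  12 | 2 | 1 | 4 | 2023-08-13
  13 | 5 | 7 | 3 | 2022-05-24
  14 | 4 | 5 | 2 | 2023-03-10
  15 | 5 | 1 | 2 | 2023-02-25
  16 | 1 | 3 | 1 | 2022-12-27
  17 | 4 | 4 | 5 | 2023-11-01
SELECT name, price FROM products ORDER BY price ASC LIMIT 4

Execution result:
name | price
Printer | 155.39
Speaker | 257.67
Mouse | 291.80
Laptop | 321.19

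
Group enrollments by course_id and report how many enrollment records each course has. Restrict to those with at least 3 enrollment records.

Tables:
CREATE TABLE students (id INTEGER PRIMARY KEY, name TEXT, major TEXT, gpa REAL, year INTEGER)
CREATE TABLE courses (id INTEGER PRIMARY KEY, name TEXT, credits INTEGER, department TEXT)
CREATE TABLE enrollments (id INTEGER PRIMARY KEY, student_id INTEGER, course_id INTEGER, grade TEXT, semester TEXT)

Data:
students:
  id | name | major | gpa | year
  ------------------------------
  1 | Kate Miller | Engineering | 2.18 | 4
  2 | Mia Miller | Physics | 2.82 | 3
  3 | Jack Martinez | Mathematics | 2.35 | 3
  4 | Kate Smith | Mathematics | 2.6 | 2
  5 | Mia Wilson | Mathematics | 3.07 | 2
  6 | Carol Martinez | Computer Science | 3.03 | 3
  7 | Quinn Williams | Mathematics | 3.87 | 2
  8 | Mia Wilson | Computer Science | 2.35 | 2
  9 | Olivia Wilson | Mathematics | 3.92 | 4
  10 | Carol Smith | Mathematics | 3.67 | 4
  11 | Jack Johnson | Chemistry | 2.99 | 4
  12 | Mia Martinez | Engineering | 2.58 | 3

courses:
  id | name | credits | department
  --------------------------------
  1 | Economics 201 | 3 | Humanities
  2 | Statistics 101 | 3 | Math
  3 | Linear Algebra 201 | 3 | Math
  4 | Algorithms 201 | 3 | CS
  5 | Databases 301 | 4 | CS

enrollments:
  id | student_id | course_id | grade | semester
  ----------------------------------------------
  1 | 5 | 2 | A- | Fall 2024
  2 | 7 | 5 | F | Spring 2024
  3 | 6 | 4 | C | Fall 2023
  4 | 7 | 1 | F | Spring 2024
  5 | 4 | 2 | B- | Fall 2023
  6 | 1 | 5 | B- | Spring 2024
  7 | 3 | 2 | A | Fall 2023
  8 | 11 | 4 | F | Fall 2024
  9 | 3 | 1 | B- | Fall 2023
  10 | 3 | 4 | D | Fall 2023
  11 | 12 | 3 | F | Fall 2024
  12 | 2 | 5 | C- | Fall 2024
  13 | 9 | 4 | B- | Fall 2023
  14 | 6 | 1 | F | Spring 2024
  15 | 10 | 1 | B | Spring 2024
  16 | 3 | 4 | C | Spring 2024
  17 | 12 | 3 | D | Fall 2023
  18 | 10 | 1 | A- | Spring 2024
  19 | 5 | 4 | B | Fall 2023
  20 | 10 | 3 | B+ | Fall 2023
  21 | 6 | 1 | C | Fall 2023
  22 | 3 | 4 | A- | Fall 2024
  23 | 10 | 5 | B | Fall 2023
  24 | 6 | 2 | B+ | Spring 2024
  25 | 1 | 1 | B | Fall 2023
SELECT course_id, COUNT(*) AS enrollment_count FROM enrollments GROUP BY course_id HAVING COUNT(*) >= 3

Execution result:
course_id | enrollment_count
1 | 7
2 | 4
3 | 3
4 | 7
5 | 4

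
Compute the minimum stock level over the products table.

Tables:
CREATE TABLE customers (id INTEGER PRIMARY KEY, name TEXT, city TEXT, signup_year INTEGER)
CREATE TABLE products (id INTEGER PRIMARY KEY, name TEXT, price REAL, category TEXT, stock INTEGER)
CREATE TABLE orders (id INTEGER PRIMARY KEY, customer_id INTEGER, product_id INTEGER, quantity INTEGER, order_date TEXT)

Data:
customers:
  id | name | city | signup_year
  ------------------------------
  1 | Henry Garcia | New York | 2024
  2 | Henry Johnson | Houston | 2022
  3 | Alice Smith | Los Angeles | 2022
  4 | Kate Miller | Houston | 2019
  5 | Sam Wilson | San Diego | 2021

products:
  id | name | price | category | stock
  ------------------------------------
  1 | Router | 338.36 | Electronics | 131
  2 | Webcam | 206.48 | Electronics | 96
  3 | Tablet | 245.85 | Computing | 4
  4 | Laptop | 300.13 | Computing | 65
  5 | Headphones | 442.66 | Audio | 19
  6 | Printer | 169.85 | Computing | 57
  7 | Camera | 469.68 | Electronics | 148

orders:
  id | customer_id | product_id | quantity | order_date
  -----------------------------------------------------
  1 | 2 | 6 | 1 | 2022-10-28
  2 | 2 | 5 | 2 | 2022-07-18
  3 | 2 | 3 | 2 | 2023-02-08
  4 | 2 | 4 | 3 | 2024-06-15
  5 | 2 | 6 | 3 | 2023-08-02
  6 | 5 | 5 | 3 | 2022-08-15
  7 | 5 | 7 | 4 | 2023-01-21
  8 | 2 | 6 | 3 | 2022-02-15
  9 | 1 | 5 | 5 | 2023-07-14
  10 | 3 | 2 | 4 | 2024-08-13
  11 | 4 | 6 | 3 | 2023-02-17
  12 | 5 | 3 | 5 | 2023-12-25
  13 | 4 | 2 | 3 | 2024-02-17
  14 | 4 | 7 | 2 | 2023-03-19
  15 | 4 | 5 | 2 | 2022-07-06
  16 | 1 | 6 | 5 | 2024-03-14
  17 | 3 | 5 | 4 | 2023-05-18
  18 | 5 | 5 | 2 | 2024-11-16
SELECT MIN(stock) FROM products

Execution result:
4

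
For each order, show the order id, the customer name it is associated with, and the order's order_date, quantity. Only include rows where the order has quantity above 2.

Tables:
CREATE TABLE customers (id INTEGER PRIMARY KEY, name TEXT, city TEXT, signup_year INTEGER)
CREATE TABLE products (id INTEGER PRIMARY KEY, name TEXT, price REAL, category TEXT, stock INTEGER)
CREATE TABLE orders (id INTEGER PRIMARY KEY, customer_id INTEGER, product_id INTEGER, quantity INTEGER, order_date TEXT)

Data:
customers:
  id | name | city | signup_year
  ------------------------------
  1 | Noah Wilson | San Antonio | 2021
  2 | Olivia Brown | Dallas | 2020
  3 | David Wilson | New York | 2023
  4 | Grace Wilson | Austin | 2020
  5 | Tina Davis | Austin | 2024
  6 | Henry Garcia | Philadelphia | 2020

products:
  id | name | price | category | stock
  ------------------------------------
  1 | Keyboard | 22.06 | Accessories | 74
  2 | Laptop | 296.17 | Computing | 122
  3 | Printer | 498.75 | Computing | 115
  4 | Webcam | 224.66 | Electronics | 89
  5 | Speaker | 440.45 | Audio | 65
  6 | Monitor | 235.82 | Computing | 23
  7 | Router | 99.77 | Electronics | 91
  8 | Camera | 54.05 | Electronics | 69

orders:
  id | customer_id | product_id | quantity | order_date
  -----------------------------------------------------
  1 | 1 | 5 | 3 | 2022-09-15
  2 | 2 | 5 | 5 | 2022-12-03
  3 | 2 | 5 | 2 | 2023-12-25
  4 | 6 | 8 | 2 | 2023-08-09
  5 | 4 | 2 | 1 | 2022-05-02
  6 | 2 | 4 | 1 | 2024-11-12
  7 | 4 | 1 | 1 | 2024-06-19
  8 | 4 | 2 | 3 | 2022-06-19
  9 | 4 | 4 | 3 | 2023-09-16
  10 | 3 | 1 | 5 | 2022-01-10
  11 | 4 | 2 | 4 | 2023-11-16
SELECT c.id, p.name AS customer, c.order_date, c.quantity FROM orders c JOIN customers p ON c.customer_id = p.id WHERE c.quantity > 2

Execution result:
id | customer | order_date | quantity
1 | Noah Wilson | 2022-09-15 | 3
2 | Olivia Brown | 2022-12-03 | 5
8 | Grace Wilson | 2022-06-19 | 3
9 | Grace Wilson | 2023-09-16 | 3
10 | David Wilson | 2022-01-10 | 5
11 | Grace Wilson | 2023-11-16 | 4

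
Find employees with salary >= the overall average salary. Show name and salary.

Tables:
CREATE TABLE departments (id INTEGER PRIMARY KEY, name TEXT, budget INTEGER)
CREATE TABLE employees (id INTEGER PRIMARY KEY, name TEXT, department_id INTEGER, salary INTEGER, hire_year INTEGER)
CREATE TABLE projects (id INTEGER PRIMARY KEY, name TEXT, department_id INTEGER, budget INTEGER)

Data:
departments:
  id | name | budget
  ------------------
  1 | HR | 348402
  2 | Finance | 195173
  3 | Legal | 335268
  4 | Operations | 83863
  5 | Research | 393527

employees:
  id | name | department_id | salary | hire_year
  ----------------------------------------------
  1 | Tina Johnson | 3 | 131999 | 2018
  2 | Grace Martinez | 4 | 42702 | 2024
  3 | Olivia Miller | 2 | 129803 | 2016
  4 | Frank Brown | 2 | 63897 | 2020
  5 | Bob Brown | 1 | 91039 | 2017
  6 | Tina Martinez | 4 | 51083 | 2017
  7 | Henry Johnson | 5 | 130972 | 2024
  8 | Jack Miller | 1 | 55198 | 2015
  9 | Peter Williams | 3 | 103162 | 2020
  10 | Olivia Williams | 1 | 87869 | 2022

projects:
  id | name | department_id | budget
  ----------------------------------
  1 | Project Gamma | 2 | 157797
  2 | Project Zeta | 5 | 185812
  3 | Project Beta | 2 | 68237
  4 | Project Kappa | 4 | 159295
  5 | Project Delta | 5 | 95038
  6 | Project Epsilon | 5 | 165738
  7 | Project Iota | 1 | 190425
SELECT name, salary FROM employees WHERE salary >= (SELECT AVG(salary) FROM employees)

Execution result:
name | salary
Tina Johnson | 131999
Olivia Miller | 129803
Bob Brown | 91039
Henry Johnson | 130972
Peter Williams | 103162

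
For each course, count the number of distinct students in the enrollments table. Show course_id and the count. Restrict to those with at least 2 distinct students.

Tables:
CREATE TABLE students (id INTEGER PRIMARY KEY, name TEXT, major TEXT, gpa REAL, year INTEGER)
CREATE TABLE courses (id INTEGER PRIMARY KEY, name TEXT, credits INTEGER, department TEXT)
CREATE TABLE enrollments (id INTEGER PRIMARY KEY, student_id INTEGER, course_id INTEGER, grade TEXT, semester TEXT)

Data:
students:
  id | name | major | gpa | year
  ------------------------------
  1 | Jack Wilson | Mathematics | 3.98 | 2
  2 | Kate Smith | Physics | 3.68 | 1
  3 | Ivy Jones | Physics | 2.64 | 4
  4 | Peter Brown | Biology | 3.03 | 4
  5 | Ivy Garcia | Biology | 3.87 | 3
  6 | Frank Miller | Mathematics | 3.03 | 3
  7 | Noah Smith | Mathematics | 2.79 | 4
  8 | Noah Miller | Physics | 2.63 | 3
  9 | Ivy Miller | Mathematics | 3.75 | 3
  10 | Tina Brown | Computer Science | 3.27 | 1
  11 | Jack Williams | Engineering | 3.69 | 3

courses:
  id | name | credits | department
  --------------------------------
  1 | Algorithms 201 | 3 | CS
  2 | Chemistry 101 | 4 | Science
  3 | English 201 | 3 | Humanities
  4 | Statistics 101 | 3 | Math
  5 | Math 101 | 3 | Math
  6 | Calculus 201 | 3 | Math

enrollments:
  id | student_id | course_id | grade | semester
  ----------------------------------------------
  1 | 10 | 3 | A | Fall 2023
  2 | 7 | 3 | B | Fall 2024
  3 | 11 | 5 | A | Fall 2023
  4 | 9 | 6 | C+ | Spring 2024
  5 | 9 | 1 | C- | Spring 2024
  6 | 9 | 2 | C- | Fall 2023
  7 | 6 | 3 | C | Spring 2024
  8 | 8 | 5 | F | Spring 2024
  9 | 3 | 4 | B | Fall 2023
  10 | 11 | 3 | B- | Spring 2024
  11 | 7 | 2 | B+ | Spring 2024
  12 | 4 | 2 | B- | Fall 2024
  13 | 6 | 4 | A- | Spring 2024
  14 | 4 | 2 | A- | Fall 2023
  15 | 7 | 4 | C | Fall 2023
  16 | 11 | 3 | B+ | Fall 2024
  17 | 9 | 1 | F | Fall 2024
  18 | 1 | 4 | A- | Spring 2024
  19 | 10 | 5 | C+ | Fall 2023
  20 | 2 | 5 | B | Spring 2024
SELECT course_id, COUNT(DISTINCT student_id) AS distinct_student_count FROM enrollments GROUP BY course_id HAVING COUNT(DISTINCT student_id) >= 2

Execution result:
course_id | distinct_student_count
2 | 3
3 | 4
4 | 4
5 | 4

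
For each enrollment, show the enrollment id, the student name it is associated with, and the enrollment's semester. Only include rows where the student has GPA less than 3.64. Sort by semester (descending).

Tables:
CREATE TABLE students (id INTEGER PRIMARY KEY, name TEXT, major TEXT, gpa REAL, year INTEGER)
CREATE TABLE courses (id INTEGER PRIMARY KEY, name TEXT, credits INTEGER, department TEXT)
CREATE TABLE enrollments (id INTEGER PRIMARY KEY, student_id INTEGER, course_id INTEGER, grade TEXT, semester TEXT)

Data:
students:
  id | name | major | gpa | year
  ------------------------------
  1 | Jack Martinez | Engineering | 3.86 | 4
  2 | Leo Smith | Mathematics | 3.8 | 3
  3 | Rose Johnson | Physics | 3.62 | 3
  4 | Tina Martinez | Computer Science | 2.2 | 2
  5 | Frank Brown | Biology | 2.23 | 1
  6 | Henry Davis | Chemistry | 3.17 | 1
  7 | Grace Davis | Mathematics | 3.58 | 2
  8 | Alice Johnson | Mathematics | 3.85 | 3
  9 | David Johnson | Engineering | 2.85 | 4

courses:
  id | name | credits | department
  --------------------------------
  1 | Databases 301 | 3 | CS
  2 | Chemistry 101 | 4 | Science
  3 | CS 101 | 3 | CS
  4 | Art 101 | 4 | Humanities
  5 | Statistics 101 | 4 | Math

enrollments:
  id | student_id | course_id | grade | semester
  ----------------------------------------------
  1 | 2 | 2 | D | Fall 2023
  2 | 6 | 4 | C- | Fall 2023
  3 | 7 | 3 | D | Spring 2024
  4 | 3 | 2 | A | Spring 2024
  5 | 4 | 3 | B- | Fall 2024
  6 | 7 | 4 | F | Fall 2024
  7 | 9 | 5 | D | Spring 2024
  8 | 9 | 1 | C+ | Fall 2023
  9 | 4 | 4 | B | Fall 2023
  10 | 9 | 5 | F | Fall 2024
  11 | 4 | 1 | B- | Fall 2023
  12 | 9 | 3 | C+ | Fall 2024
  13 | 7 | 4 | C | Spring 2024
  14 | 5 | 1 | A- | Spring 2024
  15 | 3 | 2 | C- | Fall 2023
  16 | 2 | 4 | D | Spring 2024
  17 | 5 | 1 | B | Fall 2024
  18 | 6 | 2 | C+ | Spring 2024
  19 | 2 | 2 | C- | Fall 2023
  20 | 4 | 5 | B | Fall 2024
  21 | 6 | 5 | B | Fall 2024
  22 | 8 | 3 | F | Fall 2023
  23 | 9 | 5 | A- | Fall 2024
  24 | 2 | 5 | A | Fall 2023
SELECT c.id, p.name AS student, c.semester FROM enrollments c JOIN students p ON c.student_id = p.id WHERE p.gpa < 3.64 ORDER BY c.semester DESC

Execution result:
id | student | semester
3 | Grace Davis | Spring 2024
4 | Rose Johnson | Spring 2024
7 | David Johnson | Spring 2024
13 | Grace Davis | Spring 2024
14 | Frank Brown | Spring 2024
18 | Henry Davis | Spring 2024
5 | Tina Martinez | Fall 2024
6 | Grace Davis | Fall 2024
10 | David Johnson | Fall 2024
12 | David Johnson | Fall 2024
17 | Frank Brown | Fall 2024
20 | Tina Martinez | Fall 2024
21 | Henry Davis | Fall 2024
23 | David Johnson | Fall 2024
2 | Henry Davis | Fall 2023
8 | David Johnson | Fall 2023
9 | Tina Martinez | Fall 2023
11 | Tina Martinez | Fall 2023
15 | Rose Johnson | Fall 2023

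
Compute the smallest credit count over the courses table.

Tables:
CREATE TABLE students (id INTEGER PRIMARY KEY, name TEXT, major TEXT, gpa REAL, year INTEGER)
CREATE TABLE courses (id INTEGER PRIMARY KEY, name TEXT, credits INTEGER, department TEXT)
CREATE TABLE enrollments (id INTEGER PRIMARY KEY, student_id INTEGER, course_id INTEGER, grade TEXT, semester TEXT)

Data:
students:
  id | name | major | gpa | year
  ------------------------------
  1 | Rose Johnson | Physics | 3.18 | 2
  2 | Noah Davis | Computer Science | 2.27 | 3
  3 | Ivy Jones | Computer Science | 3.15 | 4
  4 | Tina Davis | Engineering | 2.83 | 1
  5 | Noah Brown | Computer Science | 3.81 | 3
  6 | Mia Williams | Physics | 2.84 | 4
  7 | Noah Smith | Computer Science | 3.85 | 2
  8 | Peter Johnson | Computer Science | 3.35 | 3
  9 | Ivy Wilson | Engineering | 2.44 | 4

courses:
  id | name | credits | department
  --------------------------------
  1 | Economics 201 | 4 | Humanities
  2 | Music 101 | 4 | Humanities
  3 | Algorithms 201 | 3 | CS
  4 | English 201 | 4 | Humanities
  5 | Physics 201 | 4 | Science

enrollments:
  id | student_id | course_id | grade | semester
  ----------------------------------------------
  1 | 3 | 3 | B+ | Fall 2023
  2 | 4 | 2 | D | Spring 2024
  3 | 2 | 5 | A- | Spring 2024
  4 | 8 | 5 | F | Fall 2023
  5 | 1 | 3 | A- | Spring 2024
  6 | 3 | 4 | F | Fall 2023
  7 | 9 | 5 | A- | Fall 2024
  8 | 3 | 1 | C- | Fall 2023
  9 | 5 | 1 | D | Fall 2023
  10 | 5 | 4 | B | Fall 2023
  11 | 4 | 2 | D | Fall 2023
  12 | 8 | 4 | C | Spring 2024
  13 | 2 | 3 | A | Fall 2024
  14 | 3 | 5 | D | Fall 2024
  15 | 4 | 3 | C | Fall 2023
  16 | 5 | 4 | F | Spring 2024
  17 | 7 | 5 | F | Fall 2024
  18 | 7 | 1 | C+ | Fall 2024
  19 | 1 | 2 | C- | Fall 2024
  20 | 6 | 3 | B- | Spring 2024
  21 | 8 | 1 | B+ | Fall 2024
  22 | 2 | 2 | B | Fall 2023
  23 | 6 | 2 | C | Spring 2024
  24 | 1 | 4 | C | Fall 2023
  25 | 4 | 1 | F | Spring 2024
SELECT MIN(credits) FROM courses

Execution result:
3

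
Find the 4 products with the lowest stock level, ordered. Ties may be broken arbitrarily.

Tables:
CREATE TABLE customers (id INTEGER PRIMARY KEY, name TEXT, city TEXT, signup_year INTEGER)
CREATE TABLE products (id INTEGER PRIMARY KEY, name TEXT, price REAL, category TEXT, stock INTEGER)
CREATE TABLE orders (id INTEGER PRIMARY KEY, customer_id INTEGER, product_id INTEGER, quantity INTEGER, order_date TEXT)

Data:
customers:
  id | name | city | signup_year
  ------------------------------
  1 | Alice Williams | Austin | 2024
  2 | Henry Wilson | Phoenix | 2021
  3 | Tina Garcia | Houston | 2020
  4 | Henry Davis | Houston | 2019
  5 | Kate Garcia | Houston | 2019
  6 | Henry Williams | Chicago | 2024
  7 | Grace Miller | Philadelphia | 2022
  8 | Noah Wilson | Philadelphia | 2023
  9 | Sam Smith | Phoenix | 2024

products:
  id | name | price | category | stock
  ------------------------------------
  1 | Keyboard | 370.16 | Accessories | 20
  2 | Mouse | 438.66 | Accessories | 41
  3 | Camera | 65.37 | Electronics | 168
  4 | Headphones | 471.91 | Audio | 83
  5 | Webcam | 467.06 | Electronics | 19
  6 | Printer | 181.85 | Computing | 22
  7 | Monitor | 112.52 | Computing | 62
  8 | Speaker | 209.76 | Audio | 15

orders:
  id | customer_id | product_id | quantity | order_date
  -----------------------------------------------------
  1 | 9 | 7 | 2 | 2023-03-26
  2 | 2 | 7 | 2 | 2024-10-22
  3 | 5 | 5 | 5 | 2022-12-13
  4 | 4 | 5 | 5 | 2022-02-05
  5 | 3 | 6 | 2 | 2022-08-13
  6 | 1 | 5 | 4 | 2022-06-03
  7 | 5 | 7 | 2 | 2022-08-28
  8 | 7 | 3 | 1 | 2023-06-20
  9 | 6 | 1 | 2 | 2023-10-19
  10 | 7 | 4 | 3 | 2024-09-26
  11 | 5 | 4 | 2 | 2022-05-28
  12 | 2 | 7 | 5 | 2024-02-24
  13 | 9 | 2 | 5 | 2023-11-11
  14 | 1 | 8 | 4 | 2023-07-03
SELECT name, stock FROM products ORDER BY stock ASC LIMIT 4

Execution result:
name | stock
Speaker | 15
Webcam | 19
Keyboard | 20
Printer | 22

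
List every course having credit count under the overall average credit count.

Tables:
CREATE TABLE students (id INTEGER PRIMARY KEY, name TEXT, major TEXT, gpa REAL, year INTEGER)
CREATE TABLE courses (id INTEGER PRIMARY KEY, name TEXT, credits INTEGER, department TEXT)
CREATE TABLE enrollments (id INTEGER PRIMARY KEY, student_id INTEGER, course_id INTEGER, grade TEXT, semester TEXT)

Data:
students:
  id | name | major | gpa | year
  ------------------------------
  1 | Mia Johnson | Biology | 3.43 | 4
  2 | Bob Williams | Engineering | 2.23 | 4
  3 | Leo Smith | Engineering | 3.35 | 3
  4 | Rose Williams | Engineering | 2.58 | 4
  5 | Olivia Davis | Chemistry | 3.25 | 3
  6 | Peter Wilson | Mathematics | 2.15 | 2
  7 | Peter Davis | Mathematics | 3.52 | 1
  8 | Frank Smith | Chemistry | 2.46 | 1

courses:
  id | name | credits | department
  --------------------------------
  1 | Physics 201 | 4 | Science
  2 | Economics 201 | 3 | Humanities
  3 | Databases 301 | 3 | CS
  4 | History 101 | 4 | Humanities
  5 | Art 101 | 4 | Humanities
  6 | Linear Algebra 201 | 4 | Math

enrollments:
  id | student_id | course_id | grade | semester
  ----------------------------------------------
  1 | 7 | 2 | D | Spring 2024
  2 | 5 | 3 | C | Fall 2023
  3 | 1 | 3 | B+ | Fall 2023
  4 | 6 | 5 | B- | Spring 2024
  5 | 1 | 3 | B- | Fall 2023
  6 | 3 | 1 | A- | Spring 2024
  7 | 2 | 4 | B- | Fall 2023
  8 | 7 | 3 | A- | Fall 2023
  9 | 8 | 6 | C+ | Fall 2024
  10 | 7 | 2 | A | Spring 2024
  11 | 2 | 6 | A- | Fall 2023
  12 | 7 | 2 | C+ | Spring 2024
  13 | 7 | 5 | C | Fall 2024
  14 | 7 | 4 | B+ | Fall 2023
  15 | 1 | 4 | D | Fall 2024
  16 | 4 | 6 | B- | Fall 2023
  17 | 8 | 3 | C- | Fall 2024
SELECT name, credits FROM courses WHERE credits < (SELECT AVG(credits) FROM courses)

Execution result:
name | credits
Economics 201 | 3
Databases 301 | 3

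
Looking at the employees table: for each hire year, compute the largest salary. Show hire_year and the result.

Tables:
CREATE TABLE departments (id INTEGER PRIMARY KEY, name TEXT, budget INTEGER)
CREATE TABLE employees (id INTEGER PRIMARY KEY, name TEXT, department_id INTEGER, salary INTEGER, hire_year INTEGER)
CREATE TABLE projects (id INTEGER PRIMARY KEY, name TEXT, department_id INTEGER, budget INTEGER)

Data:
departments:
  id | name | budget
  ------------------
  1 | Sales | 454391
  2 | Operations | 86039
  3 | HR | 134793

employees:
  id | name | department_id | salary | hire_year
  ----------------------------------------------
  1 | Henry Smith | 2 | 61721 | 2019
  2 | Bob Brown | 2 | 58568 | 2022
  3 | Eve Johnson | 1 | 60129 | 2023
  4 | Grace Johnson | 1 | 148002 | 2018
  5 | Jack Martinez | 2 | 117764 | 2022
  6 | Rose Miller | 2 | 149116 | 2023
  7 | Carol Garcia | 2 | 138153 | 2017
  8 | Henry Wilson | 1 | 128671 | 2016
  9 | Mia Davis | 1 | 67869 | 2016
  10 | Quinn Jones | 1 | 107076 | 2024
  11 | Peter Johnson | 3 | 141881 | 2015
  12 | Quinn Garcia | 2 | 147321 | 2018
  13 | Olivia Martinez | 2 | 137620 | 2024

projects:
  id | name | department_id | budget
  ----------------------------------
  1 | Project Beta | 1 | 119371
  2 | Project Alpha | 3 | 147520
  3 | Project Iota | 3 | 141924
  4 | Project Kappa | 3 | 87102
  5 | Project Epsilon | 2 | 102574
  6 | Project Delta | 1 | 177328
SELECT hire_year, MAX(salary) AS max_salary FROM employees GROUP BY hire_year

Execution result:
hire_year | max_salary
2015 | 141881
2016 | 128671
2017 | 138153
2018 | 148002
2019 | 61721
2022 | 117764
2023 | 149116
2024 | 137620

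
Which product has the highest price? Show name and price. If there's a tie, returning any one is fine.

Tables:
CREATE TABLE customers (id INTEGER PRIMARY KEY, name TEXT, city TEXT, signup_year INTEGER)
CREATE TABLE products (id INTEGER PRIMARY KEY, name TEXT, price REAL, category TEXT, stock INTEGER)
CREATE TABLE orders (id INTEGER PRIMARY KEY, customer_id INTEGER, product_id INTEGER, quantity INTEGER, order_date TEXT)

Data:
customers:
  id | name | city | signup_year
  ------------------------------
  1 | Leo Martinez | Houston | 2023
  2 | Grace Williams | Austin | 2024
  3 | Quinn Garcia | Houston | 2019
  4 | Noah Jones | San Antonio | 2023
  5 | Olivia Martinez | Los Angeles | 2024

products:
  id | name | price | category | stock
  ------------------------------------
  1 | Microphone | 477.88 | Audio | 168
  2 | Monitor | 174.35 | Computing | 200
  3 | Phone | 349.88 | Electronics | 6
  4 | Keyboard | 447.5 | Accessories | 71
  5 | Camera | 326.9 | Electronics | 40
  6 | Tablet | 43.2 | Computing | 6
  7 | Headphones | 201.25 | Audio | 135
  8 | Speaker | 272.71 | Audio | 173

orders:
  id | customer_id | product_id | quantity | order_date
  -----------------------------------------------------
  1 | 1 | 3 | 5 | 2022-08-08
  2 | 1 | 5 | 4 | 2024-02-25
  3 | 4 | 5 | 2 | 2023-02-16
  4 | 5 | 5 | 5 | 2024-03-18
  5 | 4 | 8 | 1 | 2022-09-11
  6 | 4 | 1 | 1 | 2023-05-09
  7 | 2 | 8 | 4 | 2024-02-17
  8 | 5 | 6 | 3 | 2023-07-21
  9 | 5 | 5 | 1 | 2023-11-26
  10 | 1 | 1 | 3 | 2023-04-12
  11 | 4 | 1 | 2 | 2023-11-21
SELECT name, price FROM products ORDER BY price DESC LIMIT 1

Execution result:
name | price
Microphone | 477.88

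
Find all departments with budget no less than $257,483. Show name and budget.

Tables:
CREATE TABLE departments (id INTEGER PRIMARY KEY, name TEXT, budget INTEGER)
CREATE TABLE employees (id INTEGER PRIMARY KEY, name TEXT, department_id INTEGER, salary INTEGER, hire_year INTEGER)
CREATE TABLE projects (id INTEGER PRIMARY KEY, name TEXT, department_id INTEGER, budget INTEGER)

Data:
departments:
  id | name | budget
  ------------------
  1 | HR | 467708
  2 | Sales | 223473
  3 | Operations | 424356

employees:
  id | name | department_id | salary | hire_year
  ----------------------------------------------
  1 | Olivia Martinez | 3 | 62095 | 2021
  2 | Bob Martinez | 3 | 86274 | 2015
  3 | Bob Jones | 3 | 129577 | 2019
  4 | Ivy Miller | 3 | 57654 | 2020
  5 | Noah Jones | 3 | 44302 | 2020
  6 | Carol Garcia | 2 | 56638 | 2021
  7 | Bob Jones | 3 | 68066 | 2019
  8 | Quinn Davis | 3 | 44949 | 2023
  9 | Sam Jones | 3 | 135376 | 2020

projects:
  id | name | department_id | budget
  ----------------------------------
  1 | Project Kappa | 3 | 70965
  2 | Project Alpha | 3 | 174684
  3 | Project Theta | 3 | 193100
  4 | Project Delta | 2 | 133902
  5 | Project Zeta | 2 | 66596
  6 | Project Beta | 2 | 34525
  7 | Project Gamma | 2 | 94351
SELECT name, budget FROM departments WHERE budget >= 257483

Execution result:
name | budget
HR | 467708
Operations | 424356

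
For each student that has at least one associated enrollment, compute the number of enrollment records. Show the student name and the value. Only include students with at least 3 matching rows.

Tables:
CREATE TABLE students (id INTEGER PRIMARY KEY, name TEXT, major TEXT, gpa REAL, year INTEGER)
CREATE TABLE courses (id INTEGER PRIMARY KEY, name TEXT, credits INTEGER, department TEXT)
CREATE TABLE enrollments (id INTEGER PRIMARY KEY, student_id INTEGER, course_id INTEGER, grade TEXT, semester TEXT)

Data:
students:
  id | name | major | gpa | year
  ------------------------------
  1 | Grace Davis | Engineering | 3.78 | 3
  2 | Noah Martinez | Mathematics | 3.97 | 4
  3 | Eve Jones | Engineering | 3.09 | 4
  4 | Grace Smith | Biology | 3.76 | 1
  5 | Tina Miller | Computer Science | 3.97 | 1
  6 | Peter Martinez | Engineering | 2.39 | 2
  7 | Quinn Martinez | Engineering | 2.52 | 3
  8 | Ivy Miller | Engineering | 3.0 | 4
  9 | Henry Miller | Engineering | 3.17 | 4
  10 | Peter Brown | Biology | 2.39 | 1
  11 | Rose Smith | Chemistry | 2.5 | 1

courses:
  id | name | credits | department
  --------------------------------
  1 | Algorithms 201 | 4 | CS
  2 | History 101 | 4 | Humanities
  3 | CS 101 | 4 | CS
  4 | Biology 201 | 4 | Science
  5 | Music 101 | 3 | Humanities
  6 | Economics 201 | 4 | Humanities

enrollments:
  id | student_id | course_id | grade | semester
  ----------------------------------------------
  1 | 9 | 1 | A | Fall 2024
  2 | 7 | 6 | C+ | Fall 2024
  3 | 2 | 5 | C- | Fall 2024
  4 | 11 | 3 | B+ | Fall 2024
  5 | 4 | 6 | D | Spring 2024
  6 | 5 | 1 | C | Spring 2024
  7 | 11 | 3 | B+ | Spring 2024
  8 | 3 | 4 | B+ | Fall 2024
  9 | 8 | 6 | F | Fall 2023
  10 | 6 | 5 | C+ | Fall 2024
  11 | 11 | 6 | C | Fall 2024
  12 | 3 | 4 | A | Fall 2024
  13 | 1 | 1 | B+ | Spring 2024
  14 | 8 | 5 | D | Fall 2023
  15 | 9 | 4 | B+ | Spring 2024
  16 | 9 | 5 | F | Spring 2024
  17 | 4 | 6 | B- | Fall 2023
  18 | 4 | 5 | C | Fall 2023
SELECT p.name, COUNT(*) AS n FROM enrollments c JOIN students p ON c.student_id = p.id GROUP BY p.id, p.name HAVING COUNT(*) >= 3

Execution result:
name | n
Grace Smith | 3
Henry Miller | 3
Rose Smith | 3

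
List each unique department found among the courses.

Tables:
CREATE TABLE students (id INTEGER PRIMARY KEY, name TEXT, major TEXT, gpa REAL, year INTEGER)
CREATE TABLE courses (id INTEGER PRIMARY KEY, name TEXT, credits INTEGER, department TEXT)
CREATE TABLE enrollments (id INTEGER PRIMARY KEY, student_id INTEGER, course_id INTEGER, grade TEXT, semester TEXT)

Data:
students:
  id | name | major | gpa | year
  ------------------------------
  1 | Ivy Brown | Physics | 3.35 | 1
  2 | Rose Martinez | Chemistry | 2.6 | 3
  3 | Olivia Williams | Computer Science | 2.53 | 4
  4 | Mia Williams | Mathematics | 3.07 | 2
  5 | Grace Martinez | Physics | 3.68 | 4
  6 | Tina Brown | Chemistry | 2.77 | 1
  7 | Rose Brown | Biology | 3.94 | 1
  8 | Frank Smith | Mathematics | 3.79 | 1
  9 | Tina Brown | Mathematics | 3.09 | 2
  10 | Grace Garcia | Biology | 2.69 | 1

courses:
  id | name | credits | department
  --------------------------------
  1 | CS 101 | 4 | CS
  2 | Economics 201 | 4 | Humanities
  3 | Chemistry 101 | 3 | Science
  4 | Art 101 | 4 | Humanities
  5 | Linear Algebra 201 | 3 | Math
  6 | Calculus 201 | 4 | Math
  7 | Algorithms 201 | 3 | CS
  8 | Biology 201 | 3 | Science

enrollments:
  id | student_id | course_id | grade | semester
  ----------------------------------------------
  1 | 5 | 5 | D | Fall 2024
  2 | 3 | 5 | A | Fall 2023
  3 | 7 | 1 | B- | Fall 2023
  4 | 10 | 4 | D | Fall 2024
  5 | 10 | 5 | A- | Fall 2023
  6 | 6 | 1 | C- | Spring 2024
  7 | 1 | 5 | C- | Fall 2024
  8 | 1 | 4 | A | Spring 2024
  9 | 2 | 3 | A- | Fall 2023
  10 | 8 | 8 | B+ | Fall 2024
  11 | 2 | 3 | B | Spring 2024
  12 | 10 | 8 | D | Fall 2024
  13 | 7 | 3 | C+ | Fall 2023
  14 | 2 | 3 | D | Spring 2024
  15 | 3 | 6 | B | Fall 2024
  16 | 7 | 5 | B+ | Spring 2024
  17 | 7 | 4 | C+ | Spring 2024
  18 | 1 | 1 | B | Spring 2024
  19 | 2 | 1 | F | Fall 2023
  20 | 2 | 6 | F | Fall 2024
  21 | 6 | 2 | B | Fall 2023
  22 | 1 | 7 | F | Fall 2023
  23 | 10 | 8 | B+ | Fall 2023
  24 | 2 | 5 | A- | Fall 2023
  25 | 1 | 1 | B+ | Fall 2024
SELECT DISTINCT department FROM courses

Execution result:
department
CS
Humanities
Science
Math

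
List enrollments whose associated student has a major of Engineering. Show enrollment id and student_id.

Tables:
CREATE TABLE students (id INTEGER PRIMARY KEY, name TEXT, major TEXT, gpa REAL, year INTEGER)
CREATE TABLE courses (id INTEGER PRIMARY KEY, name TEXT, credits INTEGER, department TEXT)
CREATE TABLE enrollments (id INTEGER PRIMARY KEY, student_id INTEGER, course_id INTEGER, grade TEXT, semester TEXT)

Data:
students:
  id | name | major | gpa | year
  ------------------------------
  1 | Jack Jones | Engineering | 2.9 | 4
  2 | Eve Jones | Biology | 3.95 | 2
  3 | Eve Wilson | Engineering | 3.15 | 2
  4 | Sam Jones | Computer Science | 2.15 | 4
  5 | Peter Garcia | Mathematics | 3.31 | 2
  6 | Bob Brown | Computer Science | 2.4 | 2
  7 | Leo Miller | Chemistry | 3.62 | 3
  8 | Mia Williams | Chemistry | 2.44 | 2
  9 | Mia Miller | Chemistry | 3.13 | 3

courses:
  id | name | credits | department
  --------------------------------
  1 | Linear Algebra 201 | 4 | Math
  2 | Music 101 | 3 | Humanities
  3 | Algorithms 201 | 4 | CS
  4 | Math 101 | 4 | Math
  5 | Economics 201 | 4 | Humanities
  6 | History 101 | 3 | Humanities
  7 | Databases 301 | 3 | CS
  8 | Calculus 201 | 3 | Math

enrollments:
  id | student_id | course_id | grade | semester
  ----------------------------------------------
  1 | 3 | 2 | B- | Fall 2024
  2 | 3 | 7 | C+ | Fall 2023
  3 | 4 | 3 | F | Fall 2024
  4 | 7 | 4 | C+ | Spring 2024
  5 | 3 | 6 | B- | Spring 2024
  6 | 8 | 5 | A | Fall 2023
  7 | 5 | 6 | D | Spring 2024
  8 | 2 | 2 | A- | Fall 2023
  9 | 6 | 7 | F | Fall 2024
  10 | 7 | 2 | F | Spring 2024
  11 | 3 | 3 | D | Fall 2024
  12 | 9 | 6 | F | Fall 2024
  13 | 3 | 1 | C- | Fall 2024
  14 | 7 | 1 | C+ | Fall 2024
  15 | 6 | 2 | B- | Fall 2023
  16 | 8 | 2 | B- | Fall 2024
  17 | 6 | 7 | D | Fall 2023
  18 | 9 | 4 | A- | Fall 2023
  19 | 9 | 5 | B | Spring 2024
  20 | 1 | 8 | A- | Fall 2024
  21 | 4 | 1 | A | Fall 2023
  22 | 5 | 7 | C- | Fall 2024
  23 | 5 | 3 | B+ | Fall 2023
SELECT id, student_id FROM enrollments WHERE student_id IN (SELECT id FROM students WHERE major = 'Engineering')

Execution result:
id | student_id
1 | 3
2 | 3
5 | 3
11 | 3
13 | 3
20 | 1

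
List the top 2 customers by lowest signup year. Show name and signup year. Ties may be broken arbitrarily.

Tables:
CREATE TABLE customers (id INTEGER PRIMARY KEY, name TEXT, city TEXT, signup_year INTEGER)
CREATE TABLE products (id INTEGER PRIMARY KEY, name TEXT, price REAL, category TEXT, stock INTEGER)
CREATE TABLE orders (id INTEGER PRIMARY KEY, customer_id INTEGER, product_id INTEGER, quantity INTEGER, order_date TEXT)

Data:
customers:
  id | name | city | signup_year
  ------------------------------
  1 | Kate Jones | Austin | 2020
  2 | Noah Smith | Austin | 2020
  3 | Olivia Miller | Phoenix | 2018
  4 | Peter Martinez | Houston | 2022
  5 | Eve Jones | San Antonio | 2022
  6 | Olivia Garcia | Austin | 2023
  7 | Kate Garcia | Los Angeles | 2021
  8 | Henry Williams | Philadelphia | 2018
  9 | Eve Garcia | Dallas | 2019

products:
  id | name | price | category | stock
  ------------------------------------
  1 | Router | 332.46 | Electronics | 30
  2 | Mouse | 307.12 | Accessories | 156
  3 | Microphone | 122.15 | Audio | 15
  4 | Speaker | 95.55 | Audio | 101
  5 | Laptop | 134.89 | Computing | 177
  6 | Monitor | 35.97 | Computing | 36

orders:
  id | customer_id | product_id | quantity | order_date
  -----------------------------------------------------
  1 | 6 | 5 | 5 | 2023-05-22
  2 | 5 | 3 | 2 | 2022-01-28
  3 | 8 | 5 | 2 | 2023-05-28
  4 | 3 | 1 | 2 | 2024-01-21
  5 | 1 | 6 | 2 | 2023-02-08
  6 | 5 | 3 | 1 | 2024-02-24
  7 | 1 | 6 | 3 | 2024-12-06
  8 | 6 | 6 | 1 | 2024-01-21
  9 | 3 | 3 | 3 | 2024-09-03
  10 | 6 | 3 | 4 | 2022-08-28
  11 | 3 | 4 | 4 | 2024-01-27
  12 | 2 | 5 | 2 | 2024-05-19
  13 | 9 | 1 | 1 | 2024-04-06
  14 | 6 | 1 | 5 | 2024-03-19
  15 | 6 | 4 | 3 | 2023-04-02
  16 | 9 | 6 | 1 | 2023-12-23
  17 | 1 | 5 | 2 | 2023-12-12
SELECT name, signup_year FROM customers ORDER BY signup_year ASC LIMIT 2

Execution result:
name | signup_year
Olivia Miller | 2018
Henry Williams | 2018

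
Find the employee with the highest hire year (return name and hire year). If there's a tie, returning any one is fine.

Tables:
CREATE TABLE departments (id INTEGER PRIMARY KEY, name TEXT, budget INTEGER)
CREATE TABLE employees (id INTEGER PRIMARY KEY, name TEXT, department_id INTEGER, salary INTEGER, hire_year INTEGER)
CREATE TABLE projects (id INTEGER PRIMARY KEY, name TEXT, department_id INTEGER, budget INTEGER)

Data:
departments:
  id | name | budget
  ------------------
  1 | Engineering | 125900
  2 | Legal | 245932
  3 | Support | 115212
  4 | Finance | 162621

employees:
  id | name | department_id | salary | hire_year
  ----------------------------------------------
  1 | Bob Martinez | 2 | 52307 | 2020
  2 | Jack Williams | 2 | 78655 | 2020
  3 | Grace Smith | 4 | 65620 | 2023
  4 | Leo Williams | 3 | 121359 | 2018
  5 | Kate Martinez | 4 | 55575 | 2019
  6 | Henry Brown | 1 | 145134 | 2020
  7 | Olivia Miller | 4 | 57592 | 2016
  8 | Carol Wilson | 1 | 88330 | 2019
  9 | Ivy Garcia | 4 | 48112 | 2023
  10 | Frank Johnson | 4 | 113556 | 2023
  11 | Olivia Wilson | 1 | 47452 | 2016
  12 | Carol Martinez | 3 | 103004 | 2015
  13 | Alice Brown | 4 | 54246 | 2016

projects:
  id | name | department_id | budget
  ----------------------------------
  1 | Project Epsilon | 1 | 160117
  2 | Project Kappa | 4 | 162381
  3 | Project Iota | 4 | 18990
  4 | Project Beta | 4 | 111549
SELECT name, hire_year FROM employees ORDER BY hire_year DESC LIMIT 1

Execution result:
name | hire_year
Grace Smith | 2023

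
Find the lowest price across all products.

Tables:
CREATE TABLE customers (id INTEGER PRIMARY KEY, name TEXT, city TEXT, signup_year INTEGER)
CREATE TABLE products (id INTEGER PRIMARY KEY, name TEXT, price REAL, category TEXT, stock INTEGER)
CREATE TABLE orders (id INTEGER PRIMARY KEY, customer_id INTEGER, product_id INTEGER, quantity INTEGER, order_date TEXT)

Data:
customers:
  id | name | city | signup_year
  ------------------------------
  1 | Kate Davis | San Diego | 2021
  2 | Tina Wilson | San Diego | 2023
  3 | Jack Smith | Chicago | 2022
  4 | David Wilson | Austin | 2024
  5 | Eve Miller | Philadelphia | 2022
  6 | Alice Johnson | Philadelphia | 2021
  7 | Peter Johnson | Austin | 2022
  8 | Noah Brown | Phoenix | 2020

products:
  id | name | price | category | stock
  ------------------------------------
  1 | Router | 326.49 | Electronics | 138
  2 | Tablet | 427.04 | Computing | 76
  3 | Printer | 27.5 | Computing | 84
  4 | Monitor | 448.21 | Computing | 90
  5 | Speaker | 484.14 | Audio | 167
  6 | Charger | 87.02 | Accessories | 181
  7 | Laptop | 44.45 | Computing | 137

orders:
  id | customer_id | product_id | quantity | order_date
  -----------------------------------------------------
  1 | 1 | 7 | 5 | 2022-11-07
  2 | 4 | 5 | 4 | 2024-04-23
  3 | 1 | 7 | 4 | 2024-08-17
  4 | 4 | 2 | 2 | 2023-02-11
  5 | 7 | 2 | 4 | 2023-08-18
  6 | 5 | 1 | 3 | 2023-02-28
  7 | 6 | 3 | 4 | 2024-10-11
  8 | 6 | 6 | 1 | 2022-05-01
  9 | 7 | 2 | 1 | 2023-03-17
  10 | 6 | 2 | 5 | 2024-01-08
SELECT MIN(price) FROM products

Execution result:
27.50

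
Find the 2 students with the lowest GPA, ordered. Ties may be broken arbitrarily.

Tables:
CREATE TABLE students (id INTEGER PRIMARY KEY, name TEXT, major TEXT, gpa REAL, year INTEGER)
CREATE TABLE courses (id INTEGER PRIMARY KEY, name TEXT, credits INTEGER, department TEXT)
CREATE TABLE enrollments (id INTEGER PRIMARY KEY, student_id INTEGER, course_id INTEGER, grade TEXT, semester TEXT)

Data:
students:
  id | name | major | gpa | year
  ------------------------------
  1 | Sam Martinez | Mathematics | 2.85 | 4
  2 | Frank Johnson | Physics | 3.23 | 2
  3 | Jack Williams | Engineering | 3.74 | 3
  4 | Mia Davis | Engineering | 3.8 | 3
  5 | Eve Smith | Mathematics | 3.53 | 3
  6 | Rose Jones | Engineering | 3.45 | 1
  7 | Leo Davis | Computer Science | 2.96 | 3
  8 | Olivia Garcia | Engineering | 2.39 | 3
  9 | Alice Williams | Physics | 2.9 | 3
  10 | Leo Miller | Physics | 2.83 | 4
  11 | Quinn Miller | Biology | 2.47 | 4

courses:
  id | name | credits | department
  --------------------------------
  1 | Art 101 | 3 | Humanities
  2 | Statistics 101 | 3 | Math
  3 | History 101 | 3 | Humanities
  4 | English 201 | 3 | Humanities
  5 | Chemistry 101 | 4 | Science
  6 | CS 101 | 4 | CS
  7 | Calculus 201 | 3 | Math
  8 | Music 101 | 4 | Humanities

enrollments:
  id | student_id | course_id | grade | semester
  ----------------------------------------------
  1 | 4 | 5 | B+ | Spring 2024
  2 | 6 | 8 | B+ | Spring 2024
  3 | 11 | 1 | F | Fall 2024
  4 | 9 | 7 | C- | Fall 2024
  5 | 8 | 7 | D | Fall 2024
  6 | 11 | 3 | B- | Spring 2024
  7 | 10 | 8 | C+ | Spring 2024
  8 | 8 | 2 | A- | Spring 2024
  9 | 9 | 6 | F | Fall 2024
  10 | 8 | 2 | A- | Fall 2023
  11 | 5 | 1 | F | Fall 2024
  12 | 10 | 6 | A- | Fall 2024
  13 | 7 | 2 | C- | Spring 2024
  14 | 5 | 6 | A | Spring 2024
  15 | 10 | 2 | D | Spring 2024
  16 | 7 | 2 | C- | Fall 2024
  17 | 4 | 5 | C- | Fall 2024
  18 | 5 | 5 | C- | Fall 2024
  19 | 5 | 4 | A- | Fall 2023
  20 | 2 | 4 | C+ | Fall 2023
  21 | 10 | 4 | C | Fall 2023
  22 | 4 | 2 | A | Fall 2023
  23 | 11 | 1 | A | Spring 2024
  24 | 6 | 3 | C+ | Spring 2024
SELECT name, gpa FROM students ORDER BY gpa ASC LIMIT 2

Execution result:
name | gpa
Olivia Garcia | 2.39
Quinn Miller | 2.47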